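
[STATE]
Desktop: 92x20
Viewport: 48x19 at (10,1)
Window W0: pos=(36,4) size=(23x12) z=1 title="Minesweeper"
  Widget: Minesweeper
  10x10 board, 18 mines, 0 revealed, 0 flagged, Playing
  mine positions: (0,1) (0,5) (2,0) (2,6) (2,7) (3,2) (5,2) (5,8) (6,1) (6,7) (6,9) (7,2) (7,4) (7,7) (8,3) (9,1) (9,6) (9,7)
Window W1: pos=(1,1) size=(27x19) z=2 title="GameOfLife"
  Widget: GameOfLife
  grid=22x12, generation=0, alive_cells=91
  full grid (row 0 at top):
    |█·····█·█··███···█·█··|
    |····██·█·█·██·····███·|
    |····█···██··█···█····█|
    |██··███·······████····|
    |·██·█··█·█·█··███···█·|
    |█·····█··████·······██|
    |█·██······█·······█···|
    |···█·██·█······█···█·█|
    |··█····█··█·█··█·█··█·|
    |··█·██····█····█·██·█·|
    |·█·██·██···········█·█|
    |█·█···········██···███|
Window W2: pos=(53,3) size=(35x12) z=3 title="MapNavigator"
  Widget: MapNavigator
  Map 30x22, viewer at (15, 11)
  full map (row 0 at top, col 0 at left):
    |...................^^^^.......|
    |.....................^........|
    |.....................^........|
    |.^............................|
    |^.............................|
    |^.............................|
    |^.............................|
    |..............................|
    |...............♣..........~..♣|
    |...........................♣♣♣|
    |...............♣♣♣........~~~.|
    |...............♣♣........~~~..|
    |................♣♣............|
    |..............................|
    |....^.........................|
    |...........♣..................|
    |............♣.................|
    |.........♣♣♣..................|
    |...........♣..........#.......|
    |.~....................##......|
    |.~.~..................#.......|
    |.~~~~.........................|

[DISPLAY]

━━━━━━━━━━━━━━━━━┓                              
ife              ┃                              
─────────────────┨                         ┏━━━━
                 ┃        ┏━━━━━━━━━━━━━━━━┃ Map
█··███···█·█··   ┃        ┃ Minesweeper    ┠────
·█·██·····███·   ┃        ┠────────────────┃ ...
██··█···█····█   ┃        ┃■■■■■■■■■■      ┃ ...
······████····   ┃        ┃■■■■■■■■■■      ┃ ...
·█·█··███···█·   ┃        ┃■■■■■■■■■■      ┃ ...
·████·······██   ┃        ┃■■■■■■■■■■      ┃ ...
··█·······█···   ┃        ┃■■■■■■■■■■      ┃ ...
█······█···█·█   ┃        ┃■■■■■■■■■■      ┃ ...
··█·█··█·█··█·   ┃        ┃■■■■■■■■■■      ┃ ...
··█····█·██·█·   ┃        ┃■■■■■■■■■■      ┗━━━━
···········█·█   ┃        ┗━━━━━━━━━━━━━━━━━━━━━
······██···███   ┃                              
                 ┃                              
                 ┃                              
━━━━━━━━━━━━━━━━━┛                              


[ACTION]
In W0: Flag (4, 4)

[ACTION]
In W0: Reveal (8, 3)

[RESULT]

━━━━━━━━━━━━━━━━━┓                              
ife              ┃                              
─────────────────┨                         ┏━━━━
                 ┃        ┏━━━━━━━━━━━━━━━━┃ Map
█··███···█·█··   ┃        ┃ Minesweeper    ┠────
·█·██·····███·   ┃        ┠────────────────┃ ...
██··█···█····█   ┃        ┃■✹■■■✹■■■■      ┃ ...
······████····   ┃        ┃■■■■■■■■■■      ┃ ...
·█·█··███···█·   ┃        ┃✹■■■■■✹✹■■      ┃ ...
·████·······██   ┃        ┃■■✹■■■■■■■      ┃ ...
··█·······█···   ┃        ┃■■■■⚑■■■■■      ┃ ...
█······█···█·█   ┃        ┃■■✹■■■■■✹■      ┃ ...
··█·█··█·█··█·   ┃        ┃■✹■■■■■✹■✹      ┃ ...
··█····█·██·█·   ┃        ┃■■✹■✹■■✹■■      ┗━━━━
···········█·█   ┃        ┗━━━━━━━━━━━━━━━━━━━━━
······██···███   ┃                              
                 ┃                              
                 ┃                              
━━━━━━━━━━━━━━━━━┛                              


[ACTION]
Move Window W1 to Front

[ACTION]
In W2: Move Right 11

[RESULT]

━━━━━━━━━━━━━━━━━┓                              
ife              ┃                              
─────────────────┨                         ┏━━━━
                 ┃        ┏━━━━━━━━━━━━━━━━┃ Map
█··███···█·█··   ┃        ┃ Minesweeper    ┠────
·█·██·····███·   ┃        ┠────────────────┃....
██··█···█····█   ┃        ┃■✹■■■✹■■■■      ┃....
······████····   ┃        ┃■■■■■■■■■■      ┃....
·█·█··███···█·   ┃        ┃✹■■■■■✹✹■■      ┃....
·████·······██   ┃        ┃■■✹■■■■■■■      ┃....
··█·······█···   ┃        ┃■■■■⚑■■■■■      ┃....
█······█···█·█   ┃        ┃■■✹■■■■■✹■      ┃....
··█·█··█·█··█·   ┃        ┃■✹■■■■■✹■✹      ┃....
··█····█·██·█·   ┃        ┃■■✹■✹■■✹■■      ┗━━━━
···········█·█   ┃        ┗━━━━━━━━━━━━━━━━━━━━━
······██···███   ┃                              
                 ┃                              
                 ┃                              
━━━━━━━━━━━━━━━━━┛                              


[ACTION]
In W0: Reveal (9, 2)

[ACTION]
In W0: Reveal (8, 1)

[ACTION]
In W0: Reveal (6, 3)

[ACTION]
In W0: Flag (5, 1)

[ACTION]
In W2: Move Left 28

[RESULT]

━━━━━━━━━━━━━━━━━┓                              
ife              ┃                              
─────────────────┨                         ┏━━━━
                 ┃        ┏━━━━━━━━━━━━━━━━┃ Map
█··███···█·█··   ┃        ┃ Minesweeper    ┠────
·█·██·····███·   ┃        ┠────────────────┃    
██··█···█····█   ┃        ┃■✹■■■✹■■■■      ┃    
······████····   ┃        ┃■■■■■■■■■■      ┃    
·█·█··███···█·   ┃        ┃✹■■■■■✹✹■■      ┃    
·████·······██   ┃        ┃■■✹■■■■■■■      ┃    
··█·······█···   ┃        ┃■■■■⚑■■■■■      ┃    
█······█···█·█   ┃        ┃■■✹■■■■■✹■      ┃    
··█·█··█·█··█·   ┃        ┃■✹■■■■■✹■✹      ┃    
··█····█·██·█·   ┃        ┃■■✹■✹■■✹■■      ┗━━━━
···········█·█   ┃        ┗━━━━━━━━━━━━━━━━━━━━━
······██···███   ┃                              
                 ┃                              
                 ┃                              
━━━━━━━━━━━━━━━━━┛                              


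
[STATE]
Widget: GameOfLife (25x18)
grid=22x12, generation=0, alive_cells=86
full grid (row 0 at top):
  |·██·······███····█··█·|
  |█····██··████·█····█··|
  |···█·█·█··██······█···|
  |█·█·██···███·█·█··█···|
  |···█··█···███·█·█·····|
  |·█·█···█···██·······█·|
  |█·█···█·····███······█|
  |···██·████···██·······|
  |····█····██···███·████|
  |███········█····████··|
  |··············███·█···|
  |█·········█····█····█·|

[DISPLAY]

Gen: 0                   
·██·······███····█··█·   
█····██··████·█····█··   
···█·█·█··██······█···   
█·█·██···███·█·█··█···   
···█··█···███·█·█·····   
·█·█···█···██·······█·   
█·█···█·····███······█   
···██·████···██·······   
····█····██···███·████   
███········█····████··   
··············███·█···   
█·········█····█····█·   
                         
                         
                         
                         
                         


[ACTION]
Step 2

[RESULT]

Gen: 2                   
·██··█······██········   
██·███··██········██··   
·█·█··█·██··█··█·█·█··   
·█·█·██·██······█·█···   
·█·█·█·████···········   
██·█···█··█··█········   
·█·········█·███······   
············█·██····█·   
·██·██·█·····█······█·   
███······██··███······   
··············█·······   
··············██······   
                         
                         
                         
                         
                         


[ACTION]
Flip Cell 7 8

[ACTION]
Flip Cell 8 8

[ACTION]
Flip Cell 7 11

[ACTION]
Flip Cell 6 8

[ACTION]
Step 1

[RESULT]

Gen: 3                   
████·█················   
█··█·█████··██····██··   
·█·█··█···█·····██·█··   
██·█·█··········███···   
·█·█·█····█···········   
██··█·██··████········   
███····█████···█······   
·██·····██·█···█······   
█·██···██·██··········   
█·██····██···█·█······   
·█····················   
··············██······   
                         
                         
                         
                         
                         


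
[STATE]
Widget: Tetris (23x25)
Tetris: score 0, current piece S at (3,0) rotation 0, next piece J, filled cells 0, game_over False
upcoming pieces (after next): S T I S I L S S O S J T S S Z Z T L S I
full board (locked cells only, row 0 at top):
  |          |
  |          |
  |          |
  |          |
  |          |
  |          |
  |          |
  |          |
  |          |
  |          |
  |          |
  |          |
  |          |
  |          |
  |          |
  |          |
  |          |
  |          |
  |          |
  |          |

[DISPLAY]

    ░░    │Next:       
   ░░     │█           
          │███         
          │            
          │            
          │            
          │Score:      
          │0           
          │            
          │            
          │            
          │            
          │            
          │            
          │            
          │            
          │            
          │            
          │            
          │            
          │            
          │            
          │            
          │            
          │            


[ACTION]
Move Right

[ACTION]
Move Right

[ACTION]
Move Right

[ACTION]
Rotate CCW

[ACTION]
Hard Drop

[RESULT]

   █      │Next:       
   ███    │ ░░         
          │░░          
          │            
          │            
          │            
          │Score:      
          │0           
          │            
          │            
          │            
          │            
          │            
          │            
          │            
          │            
          │            
      ░   │            
      ░░  │            
       ░  │            
          │            
          │            
          │            
          │            
          │            


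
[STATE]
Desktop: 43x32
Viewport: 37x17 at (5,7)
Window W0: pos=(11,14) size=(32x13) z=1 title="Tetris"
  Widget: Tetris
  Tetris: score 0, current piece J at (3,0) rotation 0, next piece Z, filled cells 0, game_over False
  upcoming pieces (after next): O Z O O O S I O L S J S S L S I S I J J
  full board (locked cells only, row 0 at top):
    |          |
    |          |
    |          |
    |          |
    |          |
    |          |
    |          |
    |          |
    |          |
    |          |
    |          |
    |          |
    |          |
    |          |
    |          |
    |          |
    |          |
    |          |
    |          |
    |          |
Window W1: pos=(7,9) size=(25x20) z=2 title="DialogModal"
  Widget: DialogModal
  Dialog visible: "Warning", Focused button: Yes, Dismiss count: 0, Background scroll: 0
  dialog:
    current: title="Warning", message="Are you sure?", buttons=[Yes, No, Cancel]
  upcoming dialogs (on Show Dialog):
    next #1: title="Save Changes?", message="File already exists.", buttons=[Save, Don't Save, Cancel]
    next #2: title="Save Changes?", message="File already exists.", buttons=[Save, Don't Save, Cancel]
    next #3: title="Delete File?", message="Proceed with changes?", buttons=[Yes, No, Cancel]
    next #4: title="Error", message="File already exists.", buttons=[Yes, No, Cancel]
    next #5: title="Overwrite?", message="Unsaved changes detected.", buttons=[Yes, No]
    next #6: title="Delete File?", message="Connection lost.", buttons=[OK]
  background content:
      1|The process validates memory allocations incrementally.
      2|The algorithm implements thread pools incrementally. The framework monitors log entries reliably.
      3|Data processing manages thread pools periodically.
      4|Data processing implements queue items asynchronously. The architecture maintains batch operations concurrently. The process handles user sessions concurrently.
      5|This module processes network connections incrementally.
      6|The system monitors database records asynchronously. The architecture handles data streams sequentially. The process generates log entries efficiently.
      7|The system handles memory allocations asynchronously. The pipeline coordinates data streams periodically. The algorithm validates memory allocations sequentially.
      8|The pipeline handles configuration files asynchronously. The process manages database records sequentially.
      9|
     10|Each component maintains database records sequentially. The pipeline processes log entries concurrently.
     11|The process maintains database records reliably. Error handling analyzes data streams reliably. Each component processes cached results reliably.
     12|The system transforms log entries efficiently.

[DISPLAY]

                                     
                                     
  ┏━━━━━━━━━━━━━━━━━━━━━━━┓          
  ┃ DialogModal           ┃          
  ┠───────────────────────┨          
  ┃The process validates m┃          
  ┃The algorithm implement┃          
  ┃Data processing manages┃━━━━━━━━━━
  ┃Data processing impleme┃          
  ┃This module processes n┃──────────
  ┃Th┌─────────────────┐at┃          
  ┃Th│     Warning     │mo┃          
  ┃Th│  Are you sure?  │co┃          
  ┃  │[Yes]  No   Cance│  ┃          
  ┃Ea└─────────────────┘in┃          
  ┃The process maintains d┃          
  ┃The system transforms l┃          


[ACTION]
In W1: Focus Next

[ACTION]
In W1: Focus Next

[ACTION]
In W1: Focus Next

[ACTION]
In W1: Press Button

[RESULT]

                                     
                                     
  ┏━━━━━━━━━━━━━━━━━━━━━━━┓          
  ┃ DialogModal           ┃          
  ┠───────────────────────┨          
  ┃The process validates m┃          
  ┃The algorithm implement┃          
  ┃Data processing manages┃━━━━━━━━━━
  ┃Data processing impleme┃          
  ┃This module processes n┃──────────
  ┃The system monitors dat┃          
  ┃The system handles memo┃          
  ┃The pipeline handles co┃          
  ┃                       ┃          
  ┃Each component maintain┃          
  ┃The process maintains d┃          
  ┃The system transforms l┃          


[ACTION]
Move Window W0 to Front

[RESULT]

                                     
                                     
  ┏━━━━━━━━━━━━━━━━━━━━━━━┓          
  ┃ DialogModal           ┃          
  ┠───────────────────────┨          
  ┃The process validates m┃          
  ┃The algorithm implement┃          
  ┃Dat┏━━━━━━━━━━━━━━━━━━━━━━━━━━━━━━
  ┃Dat┃ Tetris                       
  ┃Thi┠──────────────────────────────
  ┃The┃          │Next:              
  ┃The┃          │▓▓                 
  ┃The┃          │ ▓▓                
  ┃   ┃          │                   
  ┃Eac┃          │                   
  ┃The┃          │                   
  ┃The┃          │Score:             


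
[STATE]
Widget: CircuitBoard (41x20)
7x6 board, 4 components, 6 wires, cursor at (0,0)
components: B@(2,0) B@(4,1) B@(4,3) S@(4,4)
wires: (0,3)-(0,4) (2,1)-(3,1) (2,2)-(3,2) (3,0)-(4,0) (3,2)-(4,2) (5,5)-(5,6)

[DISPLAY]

   0 1 2 3 4 5 6                         
0  [.]          · ─ ·                    
                                         
1                                        
                                         
2   B   ·   ·                            
        │   │                            
3   ·   ·   ·                            
    │       │                            
4   ·   B   ·   B   S                    
                                         
5                       · ─ ·            
Cursor: (0,0)                            
                                         
                                         
                                         
                                         
                                         
                                         
                                         


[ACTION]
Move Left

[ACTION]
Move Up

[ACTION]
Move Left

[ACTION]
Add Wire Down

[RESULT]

   0 1 2 3 4 5 6                         
0  [.]          · ─ ·                    
    │                                    
1   ·                                    
                                         
2   B   ·   ·                            
        │   │                            
3   ·   ·   ·                            
    │       │                            
4   ·   B   ·   B   S                    
                                         
5                       · ─ ·            
Cursor: (0,0)                            
                                         
                                         
                                         
                                         
                                         
                                         
                                         


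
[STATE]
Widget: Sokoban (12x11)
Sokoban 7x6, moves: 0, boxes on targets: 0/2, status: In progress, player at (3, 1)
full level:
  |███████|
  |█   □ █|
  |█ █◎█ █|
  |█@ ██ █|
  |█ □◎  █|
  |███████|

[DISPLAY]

███████     
█   □ █     
█ █◎█ █     
█@ ██ █     
█ □◎  █     
███████     
Moves: 0  0/
            
            
            
            


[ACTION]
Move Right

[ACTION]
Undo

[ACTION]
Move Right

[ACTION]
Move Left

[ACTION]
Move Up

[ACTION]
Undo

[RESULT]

███████     
█   □ █     
█ █◎█ █     
█@ ██ █     
█ □◎  █     
███████     
Moves: 2  0/
            
            
            
            


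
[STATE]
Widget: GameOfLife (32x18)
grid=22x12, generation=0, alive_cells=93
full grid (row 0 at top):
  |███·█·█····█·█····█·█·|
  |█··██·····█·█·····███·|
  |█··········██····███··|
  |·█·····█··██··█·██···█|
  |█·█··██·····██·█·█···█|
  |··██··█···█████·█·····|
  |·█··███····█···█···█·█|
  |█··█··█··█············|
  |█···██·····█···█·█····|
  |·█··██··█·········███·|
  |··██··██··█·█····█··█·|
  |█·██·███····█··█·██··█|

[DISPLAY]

Gen: 0                          
███·█·█····█·█····█·█·          
█··██·····█·█·····███·          
█··········██····███··          
·█·····█··██··█·██···█          
█·█··██·····██·█·█···█          
··██··█···█████·█·····          
·█··███····█···█···█·█          
█··█··█··█············          
█···██·····█···█·█····          
·█··██··█·········███·          
··██··██··█·█····█··█·          
█·██·███····█··█·██··█          
                                
                                
                                
                                
                                


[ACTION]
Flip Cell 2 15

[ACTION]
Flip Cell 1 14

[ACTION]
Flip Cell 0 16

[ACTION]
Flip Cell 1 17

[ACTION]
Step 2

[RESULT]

Gen: 2                          
█·█··█·····████····█··          
·····█·········█···█··          
···███·····█··········          
█····███·····███······          
···███·█··············          
·█······█·····███·····          
██··████··██··███·····          
···██·█·······██······          
···█··██········█···█·          
███····█········█····█          
····█·███·███··█····██          
··███···········█·█···          
                                
                                
                                
                                
                                


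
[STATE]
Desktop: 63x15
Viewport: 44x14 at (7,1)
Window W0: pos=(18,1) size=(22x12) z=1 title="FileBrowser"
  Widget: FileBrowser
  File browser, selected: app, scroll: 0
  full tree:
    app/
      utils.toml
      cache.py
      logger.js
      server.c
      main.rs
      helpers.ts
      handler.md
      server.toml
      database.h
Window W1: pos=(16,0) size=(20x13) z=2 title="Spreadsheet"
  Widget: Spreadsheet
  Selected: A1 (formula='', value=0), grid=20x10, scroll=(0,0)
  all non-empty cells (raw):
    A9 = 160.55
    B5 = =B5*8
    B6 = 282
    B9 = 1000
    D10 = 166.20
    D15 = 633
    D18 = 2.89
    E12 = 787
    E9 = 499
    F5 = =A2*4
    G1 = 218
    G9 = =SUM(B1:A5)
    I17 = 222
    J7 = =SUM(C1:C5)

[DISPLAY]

         ┃ Spreadsheet      ┃━━━┓           
         ┠──────────────────┨   ┃           
         ┃A1:               ┃───┨           
         ┃       A       B  ┃   ┃           
         ┃------------------┃   ┃           
         ┃  1      [0]      ┃   ┃           
         ┃  2        0      ┃   ┃           
         ┃  3        0      ┃   ┃           
         ┃  4        0      ┃   ┃           
         ┃  5        0#CIRC!┃   ┃           
         ┃  6        0     2┃   ┃           
         ┗━━━━━━━━━━━━━━━━━━┛━━━┛           
                                            
                                            


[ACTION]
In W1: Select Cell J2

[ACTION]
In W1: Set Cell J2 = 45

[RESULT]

         ┃ Spreadsheet      ┃━━━┓           
         ┠──────────────────┨   ┃           
         ┃J2: 45            ┃───┨           
         ┃       A       B  ┃   ┃           
         ┃------------------┃   ┃           
         ┃  1        0      ┃   ┃           
         ┃  2        0      ┃   ┃           
         ┃  3        0      ┃   ┃           
         ┃  4        0      ┃   ┃           
         ┃  5        0#CIRC!┃   ┃           
         ┃  6        0     2┃   ┃           
         ┗━━━━━━━━━━━━━━━━━━┛━━━┛           
                                            
                                            


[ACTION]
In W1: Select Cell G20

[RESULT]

         ┃ Spreadsheet      ┃━━━┓           
         ┠──────────────────┨   ┃           
         ┃G20:              ┃───┨           
         ┃       A       B  ┃   ┃           
         ┃------------------┃   ┃           
         ┃  1        0      ┃   ┃           
         ┃  2        0      ┃   ┃           
         ┃  3        0      ┃   ┃           
         ┃  4        0      ┃   ┃           
         ┃  5        0#CIRC!┃   ┃           
         ┃  6        0     2┃   ┃           
         ┗━━━━━━━━━━━━━━━━━━┛━━━┛           
                                            
                                            


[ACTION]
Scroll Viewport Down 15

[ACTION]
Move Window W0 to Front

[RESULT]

         ┃ ┏━━━━━━━━━━━━━━━━━━━━┓           
         ┠─┃ FileBrowser        ┃           
         ┃G┠────────────────────┨           
         ┃ ┃> [-] app/          ┃           
         ┃-┃    utils.toml      ┃           
         ┃ ┃    cache.py        ┃           
         ┃ ┃    logger.js       ┃           
         ┃ ┃    server.c        ┃           
         ┃ ┃    main.rs         ┃           
         ┃ ┃    helpers.ts      ┃           
         ┃ ┃    handler.md      ┃           
         ┗━┗━━━━━━━━━━━━━━━━━━━━┛           
                                            
                                            


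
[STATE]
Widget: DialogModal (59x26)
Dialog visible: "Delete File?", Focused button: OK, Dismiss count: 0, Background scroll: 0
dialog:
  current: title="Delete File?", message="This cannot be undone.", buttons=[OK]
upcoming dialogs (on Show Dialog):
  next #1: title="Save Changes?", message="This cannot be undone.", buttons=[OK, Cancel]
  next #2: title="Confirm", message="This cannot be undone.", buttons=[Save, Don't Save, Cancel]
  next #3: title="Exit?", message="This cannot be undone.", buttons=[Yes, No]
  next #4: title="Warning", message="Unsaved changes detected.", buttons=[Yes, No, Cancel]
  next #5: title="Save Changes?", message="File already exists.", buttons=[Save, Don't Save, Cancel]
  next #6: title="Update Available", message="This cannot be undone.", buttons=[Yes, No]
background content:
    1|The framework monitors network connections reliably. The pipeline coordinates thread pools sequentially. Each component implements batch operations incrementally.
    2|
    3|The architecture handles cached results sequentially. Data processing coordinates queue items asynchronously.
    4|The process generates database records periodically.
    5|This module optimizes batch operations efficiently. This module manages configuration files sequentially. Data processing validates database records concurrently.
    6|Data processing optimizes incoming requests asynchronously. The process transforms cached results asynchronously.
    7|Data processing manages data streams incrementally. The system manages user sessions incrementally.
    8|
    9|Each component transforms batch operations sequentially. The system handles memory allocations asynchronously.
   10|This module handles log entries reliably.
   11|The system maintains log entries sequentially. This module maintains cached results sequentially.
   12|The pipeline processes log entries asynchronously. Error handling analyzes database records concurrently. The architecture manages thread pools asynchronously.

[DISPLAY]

The framework monitors network connections reliably. The pi
                                                           
The architecture handles cached results sequentially. Data 
The process generates database records periodically.       
This module optimizes batch operations efficiently. This mo
Data processing optimizes incoming requests asynchronously.
Data processing manages data streams incrementally. The sys
                                                           
Each component transforms batch operations sequentially. Th
This module handles log entries reliably.                  
The system maint┌────────────────────────┐lly. This module 
The pipeline pro│      Delete File?      │onously. Error ha
                │ This cannot be undone. │                 
                │          [OK]          │                 
                └────────────────────────┘                 
                                                           
                                                           
                                                           
                                                           
                                                           
                                                           
                                                           
                                                           
                                                           
                                                           
                                                           


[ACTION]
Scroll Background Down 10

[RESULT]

The system maintains log entries sequentially. This module 
The pipeline processes log entries asynchronously. Error ha
                                                           
                                                           
                                                           
                                                           
                                                           
                                                           
                                                           
                                                           
                ┌────────────────────────┐                 
                │      Delete File?      │                 
                │ This cannot be undone. │                 
                │          [OK]          │                 
                └────────────────────────┘                 
                                                           
                                                           
                                                           
                                                           
                                                           
                                                           
                                                           
                                                           
                                                           
                                                           
                                                           


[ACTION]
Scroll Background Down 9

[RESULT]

The pipeline processes log entries asynchronously. Error ha
                                                           
                                                           
                                                           
                                                           
                                                           
                                                           
                                                           
                                                           
                                                           
                ┌────────────────────────┐                 
                │      Delete File?      │                 
                │ This cannot be undone. │                 
                │          [OK]          │                 
                └────────────────────────┘                 
                                                           
                                                           
                                                           
                                                           
                                                           
                                                           
                                                           
                                                           
                                                           
                                                           
                                                           


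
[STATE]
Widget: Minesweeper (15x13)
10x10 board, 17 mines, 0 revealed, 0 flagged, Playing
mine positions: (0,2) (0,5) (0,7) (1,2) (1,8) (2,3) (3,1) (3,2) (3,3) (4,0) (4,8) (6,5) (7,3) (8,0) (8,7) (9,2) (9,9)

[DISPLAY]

■■■■■■■■■■     
■■■■■■■■■■     
■■■■■■■■■■     
■■■■■■■■■■     
■■■■■■■■■■     
■■■■■■■■■■     
■■■■■■■■■■     
■■■■■■■■■■     
■■■■■■■■■■     
■■■■■■■■■■     
               
               
               


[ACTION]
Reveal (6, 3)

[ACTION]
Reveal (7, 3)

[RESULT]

■■✹■■✹■✹■■     
■■✹■■■■■✹■     
■■■✹■■■■■■     
■✹✹✹■■■■■■     
✹■■■■■■■✹■     
■■■■■■■■■■     
■■■1■✹■■■■     
■■■✹■■■■■■     
✹■■■■■■✹■■     
■■✹■■■■■■✹     
               
               
               


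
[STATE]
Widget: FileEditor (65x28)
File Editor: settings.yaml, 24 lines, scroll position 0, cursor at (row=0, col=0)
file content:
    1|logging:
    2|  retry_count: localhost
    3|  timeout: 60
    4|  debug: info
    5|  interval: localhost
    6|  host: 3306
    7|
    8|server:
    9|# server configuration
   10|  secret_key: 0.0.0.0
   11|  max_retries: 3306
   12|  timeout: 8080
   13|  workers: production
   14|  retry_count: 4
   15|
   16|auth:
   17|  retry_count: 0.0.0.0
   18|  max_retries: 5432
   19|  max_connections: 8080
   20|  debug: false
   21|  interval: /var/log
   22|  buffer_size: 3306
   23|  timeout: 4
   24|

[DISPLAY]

█ogging:                                                        ▲
  retry_count: localhost                                        █
  timeout: 60                                                   ░
  debug: info                                                   ░
  interval: localhost                                           ░
  host: 3306                                                    ░
                                                                ░
server:                                                         ░
# server configuration                                          ░
  secret_key: 0.0.0.0                                           ░
  max_retries: 3306                                             ░
  timeout: 8080                                                 ░
  workers: production                                           ░
  retry_count: 4                                                ░
                                                                ░
auth:                                                           ░
  retry_count: 0.0.0.0                                          ░
  max_retries: 5432                                             ░
  max_connections: 8080                                         ░
  debug: false                                                  ░
  interval: /var/log                                            ░
  buffer_size: 3306                                             ░
  timeout: 4                                                    ░
                                                                ░
                                                                ░
                                                                ░
                                                                ░
                                                                ▼


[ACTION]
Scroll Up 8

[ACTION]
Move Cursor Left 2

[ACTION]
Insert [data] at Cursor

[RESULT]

data█ogging:                                                    ▲
  retry_count: localhost                                        █
  timeout: 60                                                   ░
  debug: info                                                   ░
  interval: localhost                                           ░
  host: 3306                                                    ░
                                                                ░
server:                                                         ░
# server configuration                                          ░
  secret_key: 0.0.0.0                                           ░
  max_retries: 3306                                             ░
  timeout: 8080                                                 ░
  workers: production                                           ░
  retry_count: 4                                                ░
                                                                ░
auth:                                                           ░
  retry_count: 0.0.0.0                                          ░
  max_retries: 5432                                             ░
  max_connections: 8080                                         ░
  debug: false                                                  ░
  interval: /var/log                                            ░
  buffer_size: 3306                                             ░
  timeout: 4                                                    ░
                                                                ░
                                                                ░
                                                                ░
                                                                ░
                                                                ▼


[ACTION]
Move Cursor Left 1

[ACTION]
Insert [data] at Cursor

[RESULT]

datdata█logging:                                                ▲
  retry_count: localhost                                        █
  timeout: 60                                                   ░
  debug: info                                                   ░
  interval: localhost                                           ░
  host: 3306                                                    ░
                                                                ░
server:                                                         ░
# server configuration                                          ░
  secret_key: 0.0.0.0                                           ░
  max_retries: 3306                                             ░
  timeout: 8080                                                 ░
  workers: production                                           ░
  retry_count: 4                                                ░
                                                                ░
auth:                                                           ░
  retry_count: 0.0.0.0                                          ░
  max_retries: 5432                                             ░
  max_connections: 8080                                         ░
  debug: false                                                  ░
  interval: /var/log                                            ░
  buffer_size: 3306                                             ░
  timeout: 4                                                    ░
                                                                ░
                                                                ░
                                                                ░
                                                                ░
                                                                ▼
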